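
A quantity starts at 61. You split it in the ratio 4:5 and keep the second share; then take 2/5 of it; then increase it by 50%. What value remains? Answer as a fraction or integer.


Start with 61.
Step 1: Split 4:5, second share = 61 * 5/9 = 305/9
Step 2: Take 2/5: 305/9 * 2/5 = 122/9
Step 3: Increase by 50%: 122/9 * 150/100 = 61/3
Final result = 61/3

61/3


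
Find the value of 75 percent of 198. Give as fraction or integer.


Compute 75% of 198
Convert percentage: 75% = 75/100
Multiply: 198 * 75/100
= 14850/100
= 297/2

297/2


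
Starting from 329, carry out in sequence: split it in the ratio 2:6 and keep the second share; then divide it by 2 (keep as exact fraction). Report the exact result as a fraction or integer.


Start with 329.
Step 1: Split 2:6, second share = 329 * 6/8 = 987/4
Step 2: Divide by 2: 987/4 / 2 = 987/8
Final result = 987/8

987/8


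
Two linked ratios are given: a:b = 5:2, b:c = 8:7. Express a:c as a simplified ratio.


Given a:b = 5:2 and b:c = 8:7
Make b consistent. Multiply first ratio by 8: a:b = 40:16
Multiply second ratio by 2: b:c = 16:14
Now b = 16 in both, so a:b:c = 40:16:14
Therefore a:c = 40:14
Simplify by GCD: a:c = 20:7

20:7


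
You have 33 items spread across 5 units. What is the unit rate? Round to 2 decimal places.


Total items = 33
Number of units = 5
Unit rate = 33 / 5
= 6.60 items per unit

6.60


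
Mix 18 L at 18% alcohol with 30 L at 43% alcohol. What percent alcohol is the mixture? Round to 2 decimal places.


Solute in mixture 1 = 18% of 18 L = 18*18/100 = 81/25 L
Solute in mixture 2 = 43% of 30 L = 30*43/100 = 129/10 L
Total solute = 81/25 + 129/10 = 807/50 L
Total volume = 18 + 30 = 48 L
Final concentration = 807/50/48 * 100 = 33.63%

33.63


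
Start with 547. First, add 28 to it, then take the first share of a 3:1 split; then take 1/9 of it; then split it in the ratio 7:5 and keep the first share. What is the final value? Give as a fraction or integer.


Start with 547.
Step 1: Add 28: 547+28=575; split 3:1 first = 575*3/4 = 1725/4
Step 2: Take 1/9: 1725/4 * 1/9 = 575/12
Step 3: Split 7:5, first share = 575/12 * 7/12 = 4025/144
Final result = 4025/144

4025/144


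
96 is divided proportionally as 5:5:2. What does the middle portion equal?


Ratio = 5:5:2
Total parts = 5 + 5 + 2 = 12
Value per part = 96 / 12 = 8
First share = 5 * 8 = 40
Middle share = 5 * 8 = 40
Third share = 2 * 8 = 16

40


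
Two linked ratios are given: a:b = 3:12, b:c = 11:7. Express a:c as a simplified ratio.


Given a:b = 3:12 and b:c = 11:7
Make b consistent. Multiply first ratio by 11: a:b = 33:132
Multiply second ratio by 12: b:c = 132:84
Now b = 132 in both, so a:b:c = 33:132:84
Therefore a:c = 33:84
Simplify by GCD: a:c = 11:28

11:28


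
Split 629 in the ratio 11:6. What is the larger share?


Total parts = 11 + 6 = 17
Value per part = 629 / 17 = 37
First share = 11 * 37 = 407
Second share = 6 * 37 = 222
Larger share = 407

407


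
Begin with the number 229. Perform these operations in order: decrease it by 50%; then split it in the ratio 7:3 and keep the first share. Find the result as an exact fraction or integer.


Start with 229.
Step 1: Decrease by 50%: 229 * 50/100 = 229/2
Step 2: Split 7:3, first share = 229/2 * 7/10 = 1603/20
Final result = 1603/20

1603/20


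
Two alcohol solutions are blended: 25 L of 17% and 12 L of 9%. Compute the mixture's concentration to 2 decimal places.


Solute in mixture 1 = 17% of 25 L = 25*17/100 = 17/4 L
Solute in mixture 2 = 9% of 12 L = 12*9/100 = 27/25 L
Total solute = 17/4 + 27/25 = 533/100 L
Total volume = 25 + 12 = 37 L
Final concentration = 533/100/37 * 100 = 14.41%

14.41


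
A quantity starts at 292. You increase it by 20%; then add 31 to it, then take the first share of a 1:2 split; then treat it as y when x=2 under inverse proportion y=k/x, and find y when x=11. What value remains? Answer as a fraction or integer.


Start with 292.
Step 1: Increase by 20%: 292 * 120/100 = 1752/5
Step 2: Add 31: 1752/5+31=1907/5; split 1:2 first = 1907/5*1/3 = 1907/15
Step 3: Inverse prop: k = (1907/15)*2; new y = k/11 = 1907/15*2/11 = 3814/165
Final result = 3814/165

3814/165


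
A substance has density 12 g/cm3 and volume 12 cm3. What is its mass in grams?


Using mass = density * volume
Density = 12 g/cm3
Volume = 12 cm3
Mass = 12 * 12
= 144 g

144


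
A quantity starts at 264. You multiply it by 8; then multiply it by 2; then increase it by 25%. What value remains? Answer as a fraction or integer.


Start with 264.
Step 1: Multiply by 8: 264 * 8 = 2112
Step 2: Multiply by 2: 2112 * 2 = 4224
Step 3: Increase by 25%: 4224 * 125/100 = 5280
Final result = 5280

5280


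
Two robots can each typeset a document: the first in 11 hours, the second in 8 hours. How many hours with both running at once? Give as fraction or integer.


Rate of A = 1/11 job per hour
Rate of B = 1/8 job per hour
Combined rate = 1/11 + 1/8
Find common denominator: (8 + 11)/(11*8) = 19/88
Combined rate = 19/88 job per hour
Time together = 1 / (19/88) = 88/19 hours

88/19


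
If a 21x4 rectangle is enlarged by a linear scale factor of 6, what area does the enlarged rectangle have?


Original dimensions: 21 x 4
Enlargement factor = 6
New width = 21 * 6 = 126
New height = 4 * 6 = 24
New area = 126 * 24 = 3024

3024


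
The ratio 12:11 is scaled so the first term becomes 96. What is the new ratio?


Original ratio: 12:11
First term target: 96
Scale factor = 96 / 12 = 8
Multiply second term: 11 * 8 = 88
Equivalent ratio = 96:88

96:88


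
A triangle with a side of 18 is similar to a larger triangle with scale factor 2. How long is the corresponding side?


Similar triangles have proportional sides
Scale factor = 2
Smaller side = 18
Corresponding larger side = 18 * 2
= 36

36


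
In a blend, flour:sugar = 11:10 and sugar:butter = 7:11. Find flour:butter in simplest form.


Given a:b = 11:10 and b:c = 7:11
Make b consistent. Multiply first ratio by 7: a:b = 77:70
Multiply second ratio by 10: b:c = 70:110
Now b = 70 in both, so a:b:c = 77:70:110
Therefore a:c = 77:110
Simplify by GCD: a:c = 7:10

7:10


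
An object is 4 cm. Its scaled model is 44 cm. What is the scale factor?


Original length = 4 cm
Scaled length = 44 cm
Scale factor = 44 / 4
= 11

11


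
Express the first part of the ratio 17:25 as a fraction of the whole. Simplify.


Total parts = 17 + 25 = 42
First part fraction = 17/42
Simplify: 17/42 = 17/42

17/42


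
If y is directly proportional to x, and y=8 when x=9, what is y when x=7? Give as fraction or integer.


Direct proportion: y = kx
Find k: k = 8/9 = 8/9
Compute y at x=7: y = 8/9 * 7
y = 56/9

56/9


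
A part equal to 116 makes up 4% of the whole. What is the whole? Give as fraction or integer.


Given: 116 is 4% of the whole
Set up: 116 = 4/100 * whole
whole = 116 * 100 / 4
whole = 11600 / 4
whole = 2900

2900


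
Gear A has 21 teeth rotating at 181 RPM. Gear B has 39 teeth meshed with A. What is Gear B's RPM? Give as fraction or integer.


Gear ratio: teeth_A * RPM_A = teeth_B * RPM_B
21 * 181 = 39 * RPM_B
3801 = 39 * RPM_B
RPM_B = 3801 / 39
RPM_B = 1267/13

1267/13


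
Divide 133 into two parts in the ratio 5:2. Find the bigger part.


Total parts = 5 + 2 = 7
Value per part = 133 / 7 = 19
First share = 5 * 19 = 95
Second share = 2 * 19 = 38
Larger share = 95

95


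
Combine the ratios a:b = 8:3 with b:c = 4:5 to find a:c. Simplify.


Given a:b = 8:3 and b:c = 4:5
Make b consistent. Multiply first ratio by 4: a:b = 32:12
Multiply second ratio by 3: b:c = 12:15
Now b = 12 in both, so a:b:c = 32:12:15
Therefore a:c = 32:15
Simplify by GCD: a:c = 32:15

32:15


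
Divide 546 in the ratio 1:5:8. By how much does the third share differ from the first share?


Total parts = 1 + 5 + 8 = 14
Value per part = 546 / 14 = 39
Shares: 1*39=39, 5*39=195, 8*39=312
Third share = 312, first share = 39
Difference = |312 - 39| = 273

273


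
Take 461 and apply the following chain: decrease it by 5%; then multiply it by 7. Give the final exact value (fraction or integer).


Start with 461.
Step 1: Decrease by 5%: 461 * 95/100 = 8759/20
Step 2: Multiply by 7: 8759/20 * 7 = 61313/20
Final result = 61313/20

61313/20


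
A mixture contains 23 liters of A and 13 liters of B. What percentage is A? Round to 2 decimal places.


Volume of A = 23 L
Volume of B = 13 L
Total volume = 23 + 13 = 36 L
Percentage of A = (23/36) * 100
= 63.89%

63.89


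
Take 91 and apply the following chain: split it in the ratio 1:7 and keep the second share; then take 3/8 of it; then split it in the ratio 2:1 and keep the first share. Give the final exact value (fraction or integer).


Start with 91.
Step 1: Split 1:7, second share = 91 * 7/8 = 637/8
Step 2: Take 3/8: 637/8 * 3/8 = 1911/64
Step 3: Split 2:1, first share = 1911/64 * 2/3 = 637/32
Final result = 637/32

637/32


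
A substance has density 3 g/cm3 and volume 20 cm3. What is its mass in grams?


Using mass = density * volume
Density = 3 g/cm3
Volume = 20 cm3
Mass = 3 * 20
= 60 g

60


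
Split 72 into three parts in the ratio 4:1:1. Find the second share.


Ratio = 4:1:1
Total parts = 4 + 1 + 1 = 6
Value per part = 72 / 6 = 12
First share = 4 * 12 = 48
Middle share = 1 * 12 = 12
Third share = 1 * 12 = 12

12


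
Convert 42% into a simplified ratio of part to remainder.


Part = 42%, Remainder = 58%
Ratio = 42:58
GCD(42, 58) = 2
Simplify: 21:29 = 21:29

21:29


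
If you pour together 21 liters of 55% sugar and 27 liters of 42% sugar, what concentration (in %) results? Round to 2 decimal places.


Solute in mixture 1 = 55% of 21 L = 21*55/100 = 231/20 L
Solute in mixture 2 = 42% of 27 L = 27*42/100 = 567/50 L
Total solute = 231/20 + 567/50 = 2289/100 L
Total volume = 21 + 27 = 48 L
Final concentration = 2289/100/48 * 100 = 47.69%

47.69


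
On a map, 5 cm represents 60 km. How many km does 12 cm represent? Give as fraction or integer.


Map scale: 5 cm = 60 km
Measured distance on map = 12 cm
Set up proportion: 12 * 60 / 5
= 720 / 5
= 144 km

144


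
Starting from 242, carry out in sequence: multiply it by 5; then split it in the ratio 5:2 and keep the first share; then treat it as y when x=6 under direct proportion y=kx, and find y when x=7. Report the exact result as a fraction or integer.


Start with 242.
Step 1: Multiply by 5: 242 * 5 = 1210
Step 2: Split 5:2, first share = 1210 * 5/7 = 6050/7
Step 3: Direct prop: k = (6050/7)/6; new y = k*7 = 6050/7*7/6 = 3025/3
Final result = 3025/3

3025/3


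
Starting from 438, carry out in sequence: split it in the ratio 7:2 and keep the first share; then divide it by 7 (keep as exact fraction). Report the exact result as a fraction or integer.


Start with 438.
Step 1: Split 7:2, first share = 438 * 7/9 = 1022/3
Step 2: Divide by 7: 1022/3 / 7 = 146/3
Final result = 146/3

146/3


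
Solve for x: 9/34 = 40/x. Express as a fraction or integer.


Setting up: 9/34 = 40/x
Cross multiply: 9 * x = 34 * 40
9x = 1360
x = 1360/9
x = 1360/9

1360/9


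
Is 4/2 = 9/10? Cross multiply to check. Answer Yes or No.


Cross multiply to check 4/2 = 9/10
Left cross product: 4 * 10 = 40
Right cross product: 2 * 9 = 18
40 != 18
Not equal, so proportions differ => No

No


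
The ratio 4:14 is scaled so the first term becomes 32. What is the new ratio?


Original ratio: 4:14
First term target: 32
Scale factor = 32 / 4 = 8
Multiply second term: 14 * 8 = 112
Equivalent ratio = 32:112

32:112


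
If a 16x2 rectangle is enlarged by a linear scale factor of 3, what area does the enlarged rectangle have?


Original dimensions: 16 x 2
Enlargement factor = 3
New width = 16 * 3 = 48
New height = 2 * 3 = 6
New area = 48 * 6 = 288

288


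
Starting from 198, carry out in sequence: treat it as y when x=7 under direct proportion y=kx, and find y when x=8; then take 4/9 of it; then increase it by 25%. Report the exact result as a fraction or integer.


Start with 198.
Step 1: Direct prop: k = (198)/7; new y = k*8 = 198*8/7 = 1584/7
Step 2: Take 4/9: 1584/7 * 4/9 = 704/7
Step 3: Increase by 25%: 704/7 * 125/100 = 880/7
Final result = 880/7

880/7


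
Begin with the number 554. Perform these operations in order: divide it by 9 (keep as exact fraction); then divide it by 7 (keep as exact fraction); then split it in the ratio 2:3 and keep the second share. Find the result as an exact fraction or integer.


Start with 554.
Step 1: Divide by 9: 554 / 9 = 554/9
Step 2: Divide by 7: 554/9 / 7 = 554/63
Step 3: Split 2:3, second share = 554/63 * 3/5 = 554/105
Final result = 554/105

554/105


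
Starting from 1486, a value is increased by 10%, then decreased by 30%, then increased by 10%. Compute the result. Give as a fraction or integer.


Start: 1486
Step 1: increase by 10% => multiply by 110/100
  1486 * 110/100 = 8173/5
Step 2: decrease by 30% => multiply by 70/100
  8173/5 * 70/100 = 57211/50
Step 3: increase by 10% => multiply by 110/100
  57211/50 * 110/100 = 629321/500
Final value = 629321/500

629321/500


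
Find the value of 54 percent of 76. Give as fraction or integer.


Compute 54% of 76
Convert percentage: 54% = 54/100
Multiply: 76 * 54/100
= 4104/100
= 1026/25

1026/25


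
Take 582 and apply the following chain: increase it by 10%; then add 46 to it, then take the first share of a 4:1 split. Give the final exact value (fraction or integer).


Start with 582.
Step 1: Increase by 10%: 582 * 110/100 = 3201/5
Step 2: Add 46: 3201/5+46=3431/5; split 4:1 first = 3431/5*4/5 = 13724/25
Final result = 13724/25

13724/25


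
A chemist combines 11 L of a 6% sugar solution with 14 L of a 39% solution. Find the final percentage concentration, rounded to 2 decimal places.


Solute in mixture 1 = 6% of 11 L = 11*6/100 = 33/50 L
Solute in mixture 2 = 39% of 14 L = 14*39/100 = 273/50 L
Total solute = 33/50 + 273/50 = 153/25 L
Total volume = 11 + 14 = 25 L
Final concentration = 153/25/25 * 100 = 24.48%

24.48


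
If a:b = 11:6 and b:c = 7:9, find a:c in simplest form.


Given a:b = 11:6 and b:c = 7:9
Make b consistent. Multiply first ratio by 7: a:b = 77:42
Multiply second ratio by 6: b:c = 42:54
Now b = 42 in both, so a:b:c = 77:42:54
Therefore a:c = 77:54
Simplify by GCD: a:c = 77:54

77:54


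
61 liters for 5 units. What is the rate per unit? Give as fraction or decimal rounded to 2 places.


Total liters = 61
Number of units = 5
Unit rate = 61 / 5
= 12.20 liters per unit

12.20


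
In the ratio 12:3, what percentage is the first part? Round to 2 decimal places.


Total parts = 12 + 3 = 15
First part fraction = 12/15
Percentage = (12/15) * 100
= 0.8 * 100
= 80.00%

80.00


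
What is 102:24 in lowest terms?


Find GCD(102, 24)
GCD = 6
Divide both by 6: 102/6 = 17, 24/6 = 4
Simplified ratio = 17:4

17:4


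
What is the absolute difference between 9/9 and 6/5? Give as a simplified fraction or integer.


Simplify: 9/9 = 1 and 6/5 = 6/5
Find common denominator: LCD = 5
Convert: 5/5 and 6/5
Difference = |5 - 6|/5 = 1/5
Simplified = 1/5

1/5


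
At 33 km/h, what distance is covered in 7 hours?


Using distance = speed * time
Speed = 33 km/h
Time = 7 hours
Distance = 33 * 7
= 231 km

231


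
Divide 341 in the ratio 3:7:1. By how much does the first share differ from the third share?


Total parts = 3 + 7 + 1 = 11
Value per part = 341 / 11 = 31
Shares: 3*31=93, 7*31=217, 1*31=31
First share = 93, third share = 31
Difference = |93 - 31| = 62

62


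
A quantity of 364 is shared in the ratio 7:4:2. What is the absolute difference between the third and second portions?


Total parts = 7 + 4 + 2 = 13
Value per part = 364 / 13 = 28
Shares: 7*28=196, 4*28=112, 2*28=56
Third share = 56, second share = 112
Difference = |56 - 112| = 56

56


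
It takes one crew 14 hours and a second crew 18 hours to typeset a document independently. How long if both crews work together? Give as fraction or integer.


Rate of A = 1/14 job per hour
Rate of B = 1/18 job per hour
Combined rate = 1/14 + 1/18
Find common denominator: (18 + 14)/(14*18) = 32/252
Combined rate = 8/63 job per hour
Time together = 1 / (8/63) = 63/8 hours

63/8


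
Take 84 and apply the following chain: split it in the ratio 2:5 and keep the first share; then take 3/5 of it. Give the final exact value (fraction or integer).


Start with 84.
Step 1: Split 2:5, first share = 84 * 2/7 = 24
Step 2: Take 3/5: 24 * 3/5 = 72/5
Final result = 72/5

72/5


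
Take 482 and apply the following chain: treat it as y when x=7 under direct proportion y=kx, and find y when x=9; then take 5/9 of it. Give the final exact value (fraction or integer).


Start with 482.
Step 1: Direct prop: k = (482)/7; new y = k*9 = 482*9/7 = 4338/7
Step 2: Take 5/9: 4338/7 * 5/9 = 2410/7
Final result = 2410/7

2410/7


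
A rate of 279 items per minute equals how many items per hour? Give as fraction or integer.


Converting from per minute to per hour
Rate = 279 items per minute
Multiply by 60: 279 * 60
= 16740 items per hour

16740


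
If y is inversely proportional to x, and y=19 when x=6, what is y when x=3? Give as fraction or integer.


Inverse proportion: y = k/x
Find k: k = 6 * 19 = 114
Compute y at x=3: y = 114/3
y = 38

38


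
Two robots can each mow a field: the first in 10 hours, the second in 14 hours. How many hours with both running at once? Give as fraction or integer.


Rate of A = 1/10 job per hour
Rate of B = 1/14 job per hour
Combined rate = 1/10 + 1/14
Find common denominator: (14 + 10)/(10*14) = 24/140
Combined rate = 6/35 job per hour
Time together = 1 / (6/35) = 35/6 hours

35/6


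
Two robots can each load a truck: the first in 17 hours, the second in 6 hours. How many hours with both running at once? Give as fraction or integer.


Rate of A = 1/17 job per hour
Rate of B = 1/6 job per hour
Combined rate = 1/17 + 1/6
Find common denominator: (6 + 17)/(17*6) = 23/102
Combined rate = 23/102 job per hour
Time together = 1 / (23/102) = 102/23 hours

102/23


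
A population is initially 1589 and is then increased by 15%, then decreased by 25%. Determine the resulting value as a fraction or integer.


Start: 1589
Step 1: increase by 15% => multiply by 115/100
  1589 * 115/100 = 36547/20
Step 2: decrease by 25% => multiply by 75/100
  36547/20 * 75/100 = 109641/80
Final value = 109641/80

109641/80


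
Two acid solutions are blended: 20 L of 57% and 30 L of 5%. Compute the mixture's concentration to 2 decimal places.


Solute in mixture 1 = 57% of 20 L = 20*57/100 = 57/5 L
Solute in mixture 2 = 5% of 30 L = 30*5/100 = 3/2 L
Total solute = 57/5 + 3/2 = 129/10 L
Total volume = 20 + 30 = 50 L
Final concentration = 129/10/50 * 100 = 25.80%

25.80


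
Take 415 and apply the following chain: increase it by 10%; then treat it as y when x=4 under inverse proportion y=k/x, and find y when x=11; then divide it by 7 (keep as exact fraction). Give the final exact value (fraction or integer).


Start with 415.
Step 1: Increase by 10%: 415 * 110/100 = 913/2
Step 2: Inverse prop: k = (913/2)*4; new y = k/11 = 913/2*4/11 = 166
Step 3: Divide by 7: 166 / 7 = 166/7
Final result = 166/7

166/7


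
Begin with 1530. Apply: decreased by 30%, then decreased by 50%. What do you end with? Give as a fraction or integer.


Start: 1530
Step 1: decrease by 30% => multiply by 70/100
  1530 * 70/100 = 1071
Step 2: decrease by 50% => multiply by 50/100
  1071 * 50/100 = 1071/2
Final value = 1071/2

1071/2


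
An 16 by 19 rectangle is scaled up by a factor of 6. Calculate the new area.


Original dimensions: 16 x 19
Enlargement factor = 6
New width = 16 * 6 = 96
New height = 19 * 6 = 114
New area = 96 * 114 = 10944

10944


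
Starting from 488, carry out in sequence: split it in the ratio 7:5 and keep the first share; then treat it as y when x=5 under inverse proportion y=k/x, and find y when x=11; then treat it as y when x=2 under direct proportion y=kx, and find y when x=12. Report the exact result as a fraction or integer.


Start with 488.
Step 1: Split 7:5, first share = 488 * 7/12 = 854/3
Step 2: Inverse prop: k = (854/3)*5; new y = k/11 = 854/3*5/11 = 4270/33
Step 3: Direct prop: k = (4270/33)/2; new y = k*12 = 4270/33*12/2 = 8540/11
Final result = 8540/11

8540/11


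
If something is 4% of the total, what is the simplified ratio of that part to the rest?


Part = 4%, Remainder = 96%
Ratio = 4:96
GCD(4, 96) = 4
Simplify: 1:24 = 1:24

1:24


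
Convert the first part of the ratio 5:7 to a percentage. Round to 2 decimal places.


Total parts = 5 + 7 = 12
First part fraction = 5/12
Percentage = (5/12) * 100
= 0.416667 * 100
= 41.67%

41.67


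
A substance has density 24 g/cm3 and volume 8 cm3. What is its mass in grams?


Using mass = density * volume
Density = 24 g/cm3
Volume = 8 cm3
Mass = 24 * 8
= 192 g

192


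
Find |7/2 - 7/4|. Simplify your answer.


Simplify: 7/2 = 7/2 and 7/4 = 7/4
Find common denominator: LCD = 4
Convert: 14/4 and 7/4
Difference = |14 - 7|/4 = 7/4
Simplified = 7/4

7/4


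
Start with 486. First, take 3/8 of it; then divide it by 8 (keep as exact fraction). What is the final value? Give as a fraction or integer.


Start with 486.
Step 1: Take 3/8: 486 * 3/8 = 729/4
Step 2: Divide by 8: 729/4 / 8 = 729/32
Final result = 729/32

729/32


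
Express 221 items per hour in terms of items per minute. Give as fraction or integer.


Converting from per hour to per minute
Rate = 221 items per hour
Divide by 60: 221/60
= 221/60 items per minute

221/60


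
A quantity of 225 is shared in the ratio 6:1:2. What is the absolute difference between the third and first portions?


Total parts = 6 + 1 + 2 = 9
Value per part = 225 / 9 = 25
Shares: 6*25=150, 1*25=25, 2*25=50
Third share = 50, first share = 150
Difference = |50 - 150| = 100

100


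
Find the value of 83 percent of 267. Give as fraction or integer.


Compute 83% of 267
Convert percentage: 83% = 83/100
Multiply: 267 * 83/100
= 22161/100
= 22161/100

22161/100


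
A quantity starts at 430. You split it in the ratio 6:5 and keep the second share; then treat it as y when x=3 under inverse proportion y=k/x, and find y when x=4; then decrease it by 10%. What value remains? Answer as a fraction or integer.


Start with 430.
Step 1: Split 6:5, second share = 430 * 5/11 = 2150/11
Step 2: Inverse prop: k = (2150/11)*3; new y = k/4 = 2150/11*3/4 = 3225/22
Step 3: Decrease by 10%: 3225/22 * 90/100 = 5805/44
Final result = 5805/44

5805/44


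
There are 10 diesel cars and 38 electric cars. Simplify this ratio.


Find GCD(10, 38)
GCD = 2
Divide both by 2: 10/2 = 5, 38/2 = 19
Simplified ratio = 5:19

5:19


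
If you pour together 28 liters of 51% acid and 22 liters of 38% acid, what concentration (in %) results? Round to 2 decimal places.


Solute in mixture 1 = 51% of 28 L = 28*51/100 = 357/25 L
Solute in mixture 2 = 38% of 22 L = 22*38/100 = 209/25 L
Total solute = 357/25 + 209/25 = 566/25 L
Total volume = 28 + 22 = 50 L
Final concentration = 566/25/50 * 100 = 45.28%

45.28


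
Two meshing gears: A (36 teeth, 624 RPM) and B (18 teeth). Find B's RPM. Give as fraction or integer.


Gear ratio: teeth_A * RPM_A = teeth_B * RPM_B
36 * 624 = 18 * RPM_B
22464 = 18 * RPM_B
RPM_B = 22464 / 18
RPM_B = 1248

1248


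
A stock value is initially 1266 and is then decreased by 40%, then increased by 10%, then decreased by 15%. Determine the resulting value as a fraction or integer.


Start: 1266
Step 1: decrease by 40% => multiply by 60/100
  1266 * 60/100 = 3798/5
Step 2: increase by 10% => multiply by 110/100
  3798/5 * 110/100 = 20889/25
Step 3: decrease by 15% => multiply by 85/100
  20889/25 * 85/100 = 355113/500
Final value = 355113/500

355113/500


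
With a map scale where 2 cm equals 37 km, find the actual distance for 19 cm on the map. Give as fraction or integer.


Map scale: 2 cm = 37 km
Measured distance on map = 19 cm
Set up proportion: 19 * 37 / 2
= 703 / 2
= 703/2 km

703/2


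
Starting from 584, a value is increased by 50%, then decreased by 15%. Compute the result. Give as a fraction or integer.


Start: 584
Step 1: increase by 50% => multiply by 150/100
  584 * 150/100 = 876
Step 2: decrease by 15% => multiply by 85/100
  876 * 85/100 = 3723/5
Final value = 3723/5

3723/5


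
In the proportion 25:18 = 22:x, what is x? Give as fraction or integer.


Setting up: 25/18 = 22/x
Cross multiply: 25 * x = 18 * 22
25x = 396
x = 396/25
x = 396/25

396/25


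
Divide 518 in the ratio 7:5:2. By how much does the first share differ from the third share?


Total parts = 7 + 5 + 2 = 14
Value per part = 518 / 14 = 37
Shares: 7*37=259, 5*37=185, 2*37=74
First share = 259, third share = 74
Difference = |259 - 74| = 185

185


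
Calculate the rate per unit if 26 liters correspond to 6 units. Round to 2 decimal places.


Total liters = 26
Number of units = 6
Unit rate = 26 / 6
= 4.33 liters per unit

4.33


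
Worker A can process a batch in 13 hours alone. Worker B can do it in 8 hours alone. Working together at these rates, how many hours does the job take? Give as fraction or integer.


Rate of A = 1/13 job per hour
Rate of B = 1/8 job per hour
Combined rate = 1/13 + 1/8
Find common denominator: (8 + 13)/(13*8) = 21/104
Combined rate = 21/104 job per hour
Time together = 1 / (21/104) = 104/21 hours

104/21


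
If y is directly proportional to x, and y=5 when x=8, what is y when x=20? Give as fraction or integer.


Direct proportion: y = kx
Find k: k = 5/8 = 5/8
Compute y at x=20: y = 5/8 * 20
y = 25/2

25/2


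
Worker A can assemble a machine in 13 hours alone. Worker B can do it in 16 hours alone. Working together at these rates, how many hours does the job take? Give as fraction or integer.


Rate of A = 1/13 job per hour
Rate of B = 1/16 job per hour
Combined rate = 1/13 + 1/16
Find common denominator: (16 + 13)/(13*16) = 29/208
Combined rate = 29/208 job per hour
Time together = 1 / (29/208) = 208/29 hours

208/29


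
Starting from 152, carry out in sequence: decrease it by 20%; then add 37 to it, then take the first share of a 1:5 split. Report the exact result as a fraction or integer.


Start with 152.
Step 1: Decrease by 20%: 152 * 80/100 = 608/5
Step 2: Add 37: 608/5+37=793/5; split 1:5 first = 793/5*1/6 = 793/30
Final result = 793/30

793/30


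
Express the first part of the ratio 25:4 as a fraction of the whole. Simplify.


Total parts = 25 + 4 = 29
First part fraction = 25/29
Simplify: 25/29 = 25/29

25/29


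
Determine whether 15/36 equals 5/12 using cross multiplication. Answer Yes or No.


Cross multiply to check 15/36 = 5/12
Left cross product: 15 * 12 = 180
Right cross product: 36 * 5 = 180
180 = 180
Equal, so proportions match => Yes

Yes


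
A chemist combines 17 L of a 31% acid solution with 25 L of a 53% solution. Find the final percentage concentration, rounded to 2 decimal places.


Solute in mixture 1 = 31% of 17 L = 17*31/100 = 527/100 L
Solute in mixture 2 = 53% of 25 L = 25*53/100 = 53/4 L
Total solute = 527/100 + 53/4 = 463/25 L
Total volume = 17 + 25 = 42 L
Final concentration = 463/25/42 * 100 = 44.10%

44.10


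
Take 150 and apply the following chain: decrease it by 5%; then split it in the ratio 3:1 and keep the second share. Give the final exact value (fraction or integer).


Start with 150.
Step 1: Decrease by 5%: 150 * 95/100 = 285/2
Step 2: Split 3:1, second share = 285/2 * 1/4 = 285/8
Final result = 285/8

285/8


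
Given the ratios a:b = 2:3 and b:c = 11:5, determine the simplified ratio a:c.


Given a:b = 2:3 and b:c = 11:5
Make b consistent. Multiply first ratio by 11: a:b = 22:33
Multiply second ratio by 3: b:c = 33:15
Now b = 33 in both, so a:b:c = 22:33:15
Therefore a:c = 22:15
Simplify by GCD: a:c = 22:15

22:15


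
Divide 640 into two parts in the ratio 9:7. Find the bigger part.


Total parts = 9 + 7 = 16
Value per part = 640 / 16 = 40
First share = 9 * 40 = 360
Second share = 7 * 40 = 280
Larger share = 360

360


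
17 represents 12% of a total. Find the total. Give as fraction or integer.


Given: 17 is 12% of the whole
Set up: 17 = 12/100 * whole
whole = 17 * 100 / 12
whole = 1700 / 12
whole = 425/3

425/3


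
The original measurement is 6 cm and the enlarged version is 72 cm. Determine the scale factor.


Original length = 6 cm
Scaled length = 72 cm
Scale factor = 72 / 6
= 12

12


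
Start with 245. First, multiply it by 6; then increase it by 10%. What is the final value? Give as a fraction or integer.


Start with 245.
Step 1: Multiply by 6: 245 * 6 = 1470
Step 2: Increase by 10%: 1470 * 110/100 = 1617
Final result = 1617

1617


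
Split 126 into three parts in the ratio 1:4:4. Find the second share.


Ratio = 1:4:4
Total parts = 1 + 4 + 4 = 9
Value per part = 126 / 9 = 14
First share = 1 * 14 = 14
Middle share = 4 * 14 = 56
Third share = 4 * 14 = 56

56


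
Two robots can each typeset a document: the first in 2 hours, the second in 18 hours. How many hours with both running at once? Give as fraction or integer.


Rate of A = 1/2 job per hour
Rate of B = 1/18 job per hour
Combined rate = 1/2 + 1/18
Find common denominator: (18 + 2)/(2*18) = 20/36
Combined rate = 5/9 job per hour
Time together = 1 / (5/9) = 9/5 hours

9/5


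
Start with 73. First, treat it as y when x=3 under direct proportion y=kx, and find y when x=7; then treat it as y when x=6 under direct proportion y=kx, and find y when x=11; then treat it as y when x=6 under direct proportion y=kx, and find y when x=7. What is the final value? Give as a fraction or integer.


Start with 73.
Step 1: Direct prop: k = (73)/3; new y = k*7 = 73*7/3 = 511/3
Step 2: Direct prop: k = (511/3)/6; new y = k*11 = 511/3*11/6 = 5621/18
Step 3: Direct prop: k = (5621/18)/6; new y = k*7 = 5621/18*7/6 = 39347/108
Final result = 39347/108

39347/108


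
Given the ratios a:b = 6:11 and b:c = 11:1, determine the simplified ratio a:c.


Given a:b = 6:11 and b:c = 11:1
Make b consistent. Multiply first ratio by 11: a:b = 66:121
Multiply second ratio by 11: b:c = 121:11
Now b = 121 in both, so a:b:c = 66:121:11
Therefore a:c = 66:11
Simplify by GCD: a:c = 6:1

6:1


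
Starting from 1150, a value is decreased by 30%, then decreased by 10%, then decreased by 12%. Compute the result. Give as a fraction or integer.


Start: 1150
Step 1: decrease by 30% => multiply by 70/100
  1150 * 70/100 = 805
Step 2: decrease by 10% => multiply by 90/100
  805 * 90/100 = 1449/2
Step 3: decrease by 12% => multiply by 88/100
  1449/2 * 88/100 = 15939/25
Final value = 15939/25

15939/25


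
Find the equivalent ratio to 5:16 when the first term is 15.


Original ratio: 5:16
First term target: 15
Scale factor = 15 / 5 = 3
Multiply second term: 16 * 3 = 48
Equivalent ratio = 15:48

15:48


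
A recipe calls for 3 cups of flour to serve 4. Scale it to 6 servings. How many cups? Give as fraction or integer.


Original: 3 cups for 4 servings
Target servings = 6
Scaling factor = 6/4
New amount = 3 * 6/4
= 18/4
= 9/2 cups

9/2


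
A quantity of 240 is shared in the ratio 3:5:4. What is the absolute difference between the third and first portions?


Total parts = 3 + 5 + 4 = 12
Value per part = 240 / 12 = 20
Shares: 3*20=60, 5*20=100, 4*20=80
Third share = 80, first share = 60
Difference = |80 - 60| = 20

20


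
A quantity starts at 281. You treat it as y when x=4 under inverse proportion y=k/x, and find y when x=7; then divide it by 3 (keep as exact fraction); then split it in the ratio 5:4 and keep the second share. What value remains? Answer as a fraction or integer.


Start with 281.
Step 1: Inverse prop: k = (281)*4; new y = k/7 = 281*4/7 = 1124/7
Step 2: Divide by 3: 1124/7 / 3 = 1124/21
Step 3: Split 5:4, second share = 1124/21 * 4/9 = 4496/189
Final result = 4496/189

4496/189


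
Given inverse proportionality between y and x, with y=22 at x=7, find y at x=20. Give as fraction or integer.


Inverse proportion: y = k/x
Find k: k = 7 * 22 = 154
Compute y at x=20: y = 154/20
y = 77/10

77/10


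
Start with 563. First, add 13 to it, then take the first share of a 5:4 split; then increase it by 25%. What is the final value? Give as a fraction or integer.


Start with 563.
Step 1: Add 13: 563+13=576; split 5:4 first = 576*5/9 = 320
Step 2: Increase by 25%: 320 * 125/100 = 400
Final result = 400

400


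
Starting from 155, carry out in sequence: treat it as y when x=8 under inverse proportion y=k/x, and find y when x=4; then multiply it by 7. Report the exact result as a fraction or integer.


Start with 155.
Step 1: Inverse prop: k = (155)*8; new y = k/4 = 155*8/4 = 310
Step 2: Multiply by 7: 310 * 7 = 2170
Final result = 2170

2170


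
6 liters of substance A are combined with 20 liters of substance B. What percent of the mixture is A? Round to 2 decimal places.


Volume of A = 6 L
Volume of B = 20 L
Total volume = 6 + 20 = 26 L
Percentage of A = (6/26) * 100
= 23.08%

23.08


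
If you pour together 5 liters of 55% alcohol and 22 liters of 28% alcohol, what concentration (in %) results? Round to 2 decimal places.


Solute in mixture 1 = 55% of 5 L = 5*55/100 = 11/4 L
Solute in mixture 2 = 28% of 22 L = 22*28/100 = 154/25 L
Total solute = 11/4 + 154/25 = 891/100 L
Total volume = 5 + 22 = 27 L
Final concentration = 891/100/27 * 100 = 33.00%

33.00


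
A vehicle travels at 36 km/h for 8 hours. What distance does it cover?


Using distance = speed * time
Speed = 36 km/h
Time = 8 hours
Distance = 36 * 8
= 288 km

288


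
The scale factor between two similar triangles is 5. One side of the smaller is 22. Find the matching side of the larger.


Similar triangles have proportional sides
Scale factor = 5
Smaller side = 22
Corresponding larger side = 22 * 5
= 110

110


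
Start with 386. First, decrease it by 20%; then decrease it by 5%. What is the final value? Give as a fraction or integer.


Start with 386.
Step 1: Decrease by 20%: 386 * 80/100 = 1544/5
Step 2: Decrease by 5%: 1544/5 * 95/100 = 7334/25
Final result = 7334/25

7334/25


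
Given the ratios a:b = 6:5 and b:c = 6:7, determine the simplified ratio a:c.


Given a:b = 6:5 and b:c = 6:7
Make b consistent. Multiply first ratio by 6: a:b = 36:30
Multiply second ratio by 5: b:c = 30:35
Now b = 30 in both, so a:b:c = 36:30:35
Therefore a:c = 36:35
Simplify by GCD: a:c = 36:35

36:35


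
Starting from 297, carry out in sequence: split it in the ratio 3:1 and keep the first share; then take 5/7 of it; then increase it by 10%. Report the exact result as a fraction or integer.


Start with 297.
Step 1: Split 3:1, first share = 297 * 3/4 = 891/4
Step 2: Take 5/7: 891/4 * 5/7 = 4455/28
Step 3: Increase by 10%: 4455/28 * 110/100 = 9801/56
Final result = 9801/56

9801/56


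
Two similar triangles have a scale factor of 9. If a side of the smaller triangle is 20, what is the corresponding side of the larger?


Similar triangles have proportional sides
Scale factor = 9
Smaller side = 20
Corresponding larger side = 20 * 9
= 180

180


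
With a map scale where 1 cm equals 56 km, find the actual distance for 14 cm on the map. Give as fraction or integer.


Map scale: 1 cm = 56 km
Measured distance on map = 14 cm
Set up proportion: 14 * 56 / 1
= 784 / 1
= 784 km

784


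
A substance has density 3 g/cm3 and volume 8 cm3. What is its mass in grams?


Using mass = density * volume
Density = 3 g/cm3
Volume = 8 cm3
Mass = 3 * 8
= 24 g

24


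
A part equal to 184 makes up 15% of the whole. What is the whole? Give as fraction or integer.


Given: 184 is 15% of the whole
Set up: 184 = 15/100 * whole
whole = 184 * 100 / 15
whole = 18400 / 15
whole = 3680/3

3680/3


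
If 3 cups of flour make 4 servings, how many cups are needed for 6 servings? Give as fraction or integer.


Original: 3 cups for 4 servings
Target servings = 6
Scaling factor = 6/4
New amount = 3 * 6/4
= 18/4
= 9/2 cups

9/2


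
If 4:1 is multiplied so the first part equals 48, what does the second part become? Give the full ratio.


Original ratio: 4:1
First term target: 48
Scale factor = 48 / 4 = 12
Multiply second term: 1 * 12 = 12
Equivalent ratio = 48:12

48:12


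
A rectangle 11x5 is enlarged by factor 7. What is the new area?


Original dimensions: 11 x 5
Enlargement factor = 7
New width = 11 * 7 = 77
New height = 5 * 7 = 35
New area = 77 * 35 = 2695

2695


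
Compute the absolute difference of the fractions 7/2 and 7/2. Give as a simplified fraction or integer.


Simplify: 7/2 = 7/2 and 7/2 = 7/2
Find common denominator: LCD = 2
Convert: 7/2 and 7/2
Difference = |7 - 7|/2 = 0/2
Simplified = 0

0


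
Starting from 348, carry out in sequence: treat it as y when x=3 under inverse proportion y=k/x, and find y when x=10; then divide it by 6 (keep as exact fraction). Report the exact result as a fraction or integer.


Start with 348.
Step 1: Inverse prop: k = (348)*3; new y = k/10 = 348*3/10 = 522/5
Step 2: Divide by 6: 522/5 / 6 = 87/5
Final result = 87/5

87/5


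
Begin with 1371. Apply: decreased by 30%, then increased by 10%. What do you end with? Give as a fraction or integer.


Start: 1371
Step 1: decrease by 30% => multiply by 70/100
  1371 * 70/100 = 9597/10
Step 2: increase by 10% => multiply by 110/100
  9597/10 * 110/100 = 105567/100
Final value = 105567/100

105567/100


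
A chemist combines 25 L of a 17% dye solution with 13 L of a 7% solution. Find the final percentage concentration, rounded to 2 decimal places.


Solute in mixture 1 = 17% of 25 L = 25*17/100 = 17/4 L
Solute in mixture 2 = 7% of 13 L = 13*7/100 = 91/100 L
Total solute = 17/4 + 91/100 = 129/25 L
Total volume = 25 + 13 = 38 L
Final concentration = 129/25/38 * 100 = 13.58%

13.58


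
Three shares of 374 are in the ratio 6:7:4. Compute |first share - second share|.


Total parts = 6 + 7 + 4 = 17
Value per part = 374 / 17 = 22
Shares: 6*22=132, 7*22=154, 4*22=88
First share = 132, second share = 154
Difference = |132 - 154| = 22

22


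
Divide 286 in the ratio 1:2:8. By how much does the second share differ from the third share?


Total parts = 1 + 2 + 8 = 11
Value per part = 286 / 11 = 26
Shares: 1*26=26, 2*26=52, 8*26=208
Second share = 52, third share = 208
Difference = |52 - 208| = 156

156


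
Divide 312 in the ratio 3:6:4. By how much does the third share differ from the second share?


Total parts = 3 + 6 + 4 = 13
Value per part = 312 / 13 = 24
Shares: 3*24=72, 6*24=144, 4*24=96
Third share = 96, second share = 144
Difference = |96 - 144| = 48

48


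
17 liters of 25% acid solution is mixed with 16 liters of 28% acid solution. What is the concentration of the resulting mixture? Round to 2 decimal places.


Solute in mixture 1 = 25% of 17 L = 17*25/100 = 17/4 L
Solute in mixture 2 = 28% of 16 L = 16*28/100 = 112/25 L
Total solute = 17/4 + 112/25 = 873/100 L
Total volume = 17 + 16 = 33 L
Final concentration = 873/100/33 * 100 = 26.45%

26.45


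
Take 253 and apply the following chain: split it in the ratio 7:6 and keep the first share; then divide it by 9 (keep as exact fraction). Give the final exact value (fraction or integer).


Start with 253.
Step 1: Split 7:6, first share = 253 * 7/13 = 1771/13
Step 2: Divide by 9: 1771/13 / 9 = 1771/117
Final result = 1771/117

1771/117


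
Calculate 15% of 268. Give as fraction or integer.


Compute 15% of 268
Convert percentage: 15% = 15/100
Multiply: 268 * 15/100
= 4020/100
= 201/5

201/5


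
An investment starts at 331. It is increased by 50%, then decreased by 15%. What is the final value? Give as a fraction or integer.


Start: 331
Step 1: increase by 50% => multiply by 150/100
  331 * 150/100 = 993/2
Step 2: decrease by 15% => multiply by 85/100
  993/2 * 85/100 = 16881/40
Final value = 16881/40

16881/40


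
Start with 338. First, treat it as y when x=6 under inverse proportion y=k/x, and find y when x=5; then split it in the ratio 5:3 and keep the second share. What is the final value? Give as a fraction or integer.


Start with 338.
Step 1: Inverse prop: k = (338)*6; new y = k/5 = 338*6/5 = 2028/5
Step 2: Split 5:3, second share = 2028/5 * 3/8 = 1521/10
Final result = 1521/10

1521/10
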